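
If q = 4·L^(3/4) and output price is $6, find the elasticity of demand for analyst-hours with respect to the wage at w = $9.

ε = -4

MP_L = (3/4)·4·L^(-1/4), so P·MP_L = w gives 18·L^(-1/4) = w.
Solving, L(w) = (18/w)^(4). This is a constant-elasticity form: L ∝ w^(−4), so ε = −4.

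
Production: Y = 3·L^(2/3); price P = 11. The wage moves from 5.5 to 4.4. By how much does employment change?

ΔL = 61

From P·MP_L = w with MP_L = 2·L^(-1/3), the labor demand is L(w) = (22/w)^(3).
At w = 5.5: L = 64. At w = 4.4: L = 125.
ΔL = 125 − 64 = 61.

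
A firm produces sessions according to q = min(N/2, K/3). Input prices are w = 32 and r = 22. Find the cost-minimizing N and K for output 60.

N* = 120, K* = 180

With a fixed-proportions technology, the cost-minimizing bundle uses no slack in either input: N/2 = K/3 = q.
So N = 2·60 = 120 and K = 3·60 = 180.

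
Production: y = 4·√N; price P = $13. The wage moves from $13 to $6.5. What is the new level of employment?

N* = 16

From P·MP_N = w with MP_N = 2·N^(-1/2), the labor demand is N(w) = (26/w)^(2).
At w = 13: N = 4. At w = 6.5: N = 16.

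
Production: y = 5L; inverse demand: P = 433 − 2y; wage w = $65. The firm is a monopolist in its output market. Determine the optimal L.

L* = 21

Marginal revenue from the inverse demand is MR = 433 − 4y.
The marginal product is MP_L = 5.
A monopolist hires until marginal revenue product equals the wage: MR·MP_L = w.
(433 − 20L)·5 = 65, so L = 21.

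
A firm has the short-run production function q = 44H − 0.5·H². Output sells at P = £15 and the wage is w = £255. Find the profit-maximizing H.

The marginal product of H is MP_H = 44 − H.
A price-taking firm hires until the value of the marginal product equals the wage: P·MP_H = w, so 15·(44 − H) = 255.
Then 44 − H = 17, giving H = 27.

H* = 27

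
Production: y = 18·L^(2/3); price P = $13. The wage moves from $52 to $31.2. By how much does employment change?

ΔL = 98

From P·MP_L = w with MP_L = 12·L^(-1/3), the labor demand is L(w) = (156/w)^(3).
At w = 52: L = 27. At w = 31.2: L = 125.
ΔL = 125 − 27 = 98.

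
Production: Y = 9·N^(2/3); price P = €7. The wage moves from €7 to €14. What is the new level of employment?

From P·MP_N = w with MP_N = 6·N^(-1/3), the labor demand is N(w) = (42/w)^(3).
At w = 7: N = 216. At w = 14: N = 27.

N* = 27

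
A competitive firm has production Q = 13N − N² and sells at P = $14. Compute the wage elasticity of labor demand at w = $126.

From P·MP_N = w with MP_N = 13 − 2N, labor demand is N(w) = (13 − w/14)/2.
dN/dw = −1/(28) = -1/28.
At w = 126, N = 2, so ε = (dN/dw)·(w/N) = (-1/28)·(126/2) = -2.25.

ε = -2.25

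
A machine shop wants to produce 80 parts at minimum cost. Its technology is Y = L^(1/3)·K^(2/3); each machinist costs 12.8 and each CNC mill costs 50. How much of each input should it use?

Cost minimization requires the marginal rate of technical substitution to equal the input-price ratio: MP_L/MP_K = w/r.
Here MP_L/MP_K = (1/3)·(K/L)/(2/3) = 0.5·(K/L). Setting this equal to 12.8/50 = 0.256 gives K = 0.512L.
Substituting into Y = 80: L^(1/3)·(0.512L)^(2/3) = 80.
Solving, L = 125 and K = 64.

L* = 125, K* = 64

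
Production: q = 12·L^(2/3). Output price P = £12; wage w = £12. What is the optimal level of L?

MP_L = (2/3)·12·L^(-1/3) = 8·L^(-1/3).
Profit maximization for a price taker requires P·MP_L = w: 12·8·L^(-1/3) = 12.
So L^(-1/3) = 0.125, which gives L = 512.

L* = 512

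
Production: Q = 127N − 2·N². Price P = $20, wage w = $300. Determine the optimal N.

N* = 28

The marginal product of N is MP_N = 127 − 4N.
A price-taking firm hires until the value of the marginal product equals the wage: P·MP_N = w, so 20·(127 − 4N) = 300.
Then 127 − 4N = 15, giving N = 28.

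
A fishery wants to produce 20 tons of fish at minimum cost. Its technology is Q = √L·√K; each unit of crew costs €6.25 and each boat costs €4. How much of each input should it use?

Cost minimization requires the marginal rate of technical substitution to equal the input-price ratio: MP_L/MP_K = w/r.
Here MP_L/MP_K = (1/2)·(K/L)/(1/2) = (K/L). Setting this equal to 6.25/4 = 1.5625 gives K = 1.5625L.
Substituting into Q = 20: L^(1/2)·(1.5625L)^(1/2) = 20.
Solving, L = 16 and K = 25.

L* = 16, K* = 25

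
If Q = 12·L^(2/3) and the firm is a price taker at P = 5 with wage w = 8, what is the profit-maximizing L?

L* = 125

MP_L = (2/3)·12·L^(-1/3) = 8·L^(-1/3).
Profit maximization for a price taker requires P·MP_L = w: 5·8·L^(-1/3) = 8.
So L^(-1/3) = 0.2, which gives L = 125.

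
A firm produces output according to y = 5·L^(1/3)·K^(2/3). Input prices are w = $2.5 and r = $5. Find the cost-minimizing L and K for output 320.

Cost minimization requires the marginal rate of technical substitution to equal the input-price ratio: MP_L/MP_K = w/r.
Here MP_L/MP_K = (1/3)·(K/L)/(2/3) = 0.5·(K/L). Setting this equal to 2.5/5 = 0.5 gives K = L.
Substituting into y = 320: 5·L^(1/3)·(L)^(2/3) = 320.
Solving, L = 64 and K = 64.

L* = 64, K* = 64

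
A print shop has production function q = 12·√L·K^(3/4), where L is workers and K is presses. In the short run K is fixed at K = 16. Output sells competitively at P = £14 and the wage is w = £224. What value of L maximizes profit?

With K = 16, MP_L = (1/2)·12·L^(-1/2)·16^(3/4) = 48·L^(-1/2).
Profit maximization for a price taker requires P·MP_L = w: 14·48·L^(-1/2) = 224.
So L^(-1/2) = 1/3, which gives L = 9.

L* = 9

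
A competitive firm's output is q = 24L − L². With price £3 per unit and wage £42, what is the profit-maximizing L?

The marginal product of L is MP_L = 24 − 2L.
A price-taking firm hires until the value of the marginal product equals the wage: P·MP_L = w, so 3·(24 − 2L) = 42.
Then 24 − 2L = 14, giving L = 5.

L* = 5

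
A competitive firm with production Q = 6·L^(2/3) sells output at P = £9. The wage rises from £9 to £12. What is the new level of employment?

From P·MP_L = w with MP_L = 4·L^(-1/3), the labor demand is L(w) = (36/w)^(3).
At w = 9: L = 64. At w = 12: L = 27.

L* = 27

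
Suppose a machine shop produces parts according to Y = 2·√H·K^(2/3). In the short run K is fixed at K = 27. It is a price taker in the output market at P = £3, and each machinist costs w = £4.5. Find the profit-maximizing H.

H* = 36

With K = 27, MP_H = (1/2)·2·H^(-1/2)·27^(2/3) = 9·H^(-1/2).
Profit maximization for a price taker requires P·MP_H = w: 3·9·H^(-1/2) = 4.5.
So H^(-1/2) = 1/6, which gives H = 36.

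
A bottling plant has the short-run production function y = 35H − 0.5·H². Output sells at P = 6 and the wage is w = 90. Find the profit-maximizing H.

The marginal product of H is MP_H = 35 − H.
A price-taking firm hires until the value of the marginal product equals the wage: P·MP_H = w, so 6·(35 − H) = 90.
Then 35 − H = 15, giving H = 20.

H* = 20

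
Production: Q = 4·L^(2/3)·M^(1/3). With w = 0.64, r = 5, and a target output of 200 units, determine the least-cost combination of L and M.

Cost minimization requires the marginal rate of technical substitution to equal the input-price ratio: MP_L/MP_M = w/r.
Here MP_L/MP_M = (2/3)·(M/L)/(1/3) = 2·(M/L). Setting this equal to 0.64/5 = 0.128 gives M = 0.064L.
Substituting into Q = 200: 4·L^(2/3)·(0.064L)^(1/3) = 200.
Solving, L = 125 and M = 8.

L* = 125, M* = 8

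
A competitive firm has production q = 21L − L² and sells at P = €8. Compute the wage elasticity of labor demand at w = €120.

From P·MP_L = w with MP_L = 21 − 2L, labor demand is L(w) = (21 − w/8)/2.
dL/dw = −1/(16) = -0.0625.
At w = 120, L = 3, so ε = (dL/dw)·(w/L) = (-0.0625)·(120/3) = -2.5.

ε = -2.5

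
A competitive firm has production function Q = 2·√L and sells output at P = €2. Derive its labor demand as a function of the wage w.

L(w) = 4/w²

MP_L = (1/2)·2·L^(-1/2) = L^(-1/2).
Setting P·MP_L = w: 2·L^(-1/2) = w.
Solving for L: L^(-1/2) = w/2, so L = (2/w)^(2).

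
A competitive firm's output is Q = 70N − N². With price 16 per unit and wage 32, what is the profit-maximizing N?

The marginal product of N is MP_N = 70 − 2N.
A price-taking firm hires until the value of the marginal product equals the wage: P·MP_N = w, so 16·(70 − 2N) = 32.
Then 70 − 2N = 2, giving N = 34.

N* = 34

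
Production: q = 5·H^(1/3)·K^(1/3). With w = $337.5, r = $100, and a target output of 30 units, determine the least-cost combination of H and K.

H* = 8, K* = 27

Cost minimization requires the marginal rate of technical substitution to equal the input-price ratio: MP_H/MP_K = w/r.
Here MP_H/MP_K = (1/3)·(K/H)/(1/3) = (K/H). Setting this equal to 337.5/100 = 3.375 gives K = 3.375H.
Substituting into q = 30: 5·H^(1/3)·(3.375H)^(1/3) = 30.
Solving, H = 8 and K = 27.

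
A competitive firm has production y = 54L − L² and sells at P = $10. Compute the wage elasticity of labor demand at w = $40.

From P·MP_L = w with MP_L = 54 − 2L, labor demand is L(w) = (54 − w/10)/2.
dL/dw = −1/(20) = -0.05.
At w = 40, L = 25, so ε = (dL/dw)·(w/L) = (-0.05)·(40/25) = -0.08.

ε = -0.08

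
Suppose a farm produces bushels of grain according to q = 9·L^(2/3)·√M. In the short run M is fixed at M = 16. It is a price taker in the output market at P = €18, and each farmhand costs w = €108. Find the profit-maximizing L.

With M = 16, MP_L = (2/3)·9·L^(-1/3)·16^(1/2) = 24·L^(-1/3).
Profit maximization for a price taker requires P·MP_L = w: 18·24·L^(-1/3) = 108.
So L^(-1/3) = 0.25, which gives L = 64.

L* = 64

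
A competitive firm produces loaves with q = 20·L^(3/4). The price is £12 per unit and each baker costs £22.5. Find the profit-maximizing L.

MP_L = (3/4)·20·L^(-1/4) = 15·L^(-1/4).
Profit maximization for a price taker requires P·MP_L = w: 12·15·L^(-1/4) = 22.5.
So L^(-1/4) = 0.125, which gives L = 4096.

L* = 4096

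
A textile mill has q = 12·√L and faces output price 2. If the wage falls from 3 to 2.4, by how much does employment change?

From P·MP_L = w with MP_L = 6·L^(-1/2), the labor demand is L(w) = (12/w)^(2).
At w = 3: L = 16. At w = 2.4: L = 25.
ΔL = 25 − 16 = 9.

ΔL = 9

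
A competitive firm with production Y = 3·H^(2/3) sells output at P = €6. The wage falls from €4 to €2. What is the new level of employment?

H* = 216

From P·MP_H = w with MP_H = 2·H^(-1/3), the labor demand is H(w) = (12/w)^(3).
At w = 4: H = 27. At w = 2: H = 216.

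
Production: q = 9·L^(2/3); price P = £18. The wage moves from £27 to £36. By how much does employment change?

From P·MP_L = w with MP_L = 6·L^(-1/3), the labor demand is L(w) = (108/w)^(3).
At w = 27: L = 64. At w = 36: L = 27.
ΔL = 27 − 64 = -37.

ΔL = -37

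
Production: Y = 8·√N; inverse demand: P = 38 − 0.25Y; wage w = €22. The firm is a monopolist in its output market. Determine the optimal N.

N* = 16

Marginal revenue from the inverse demand is MR = 38 − 0.5Y.
The marginal product is MP_N = 4·N^(-1/2).
A monopolist hires until marginal revenue product equals the wage: MR·MP_N = w.
At N, Y = 8·√N. Substituting and solving: (38 − 4·√N)·4·N^(-1/2) = 22 gives N = 16.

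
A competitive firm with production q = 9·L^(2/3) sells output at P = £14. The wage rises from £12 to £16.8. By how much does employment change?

From P·MP_L = w with MP_L = 6·L^(-1/3), the labor demand is L(w) = (84/w)^(3).
At w = 12: L = 343. At w = 16.8: L = 125.
ΔL = 125 − 343 = -218.

ΔL = -218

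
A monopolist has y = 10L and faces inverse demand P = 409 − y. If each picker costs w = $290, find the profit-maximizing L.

L* = 19

Marginal revenue from the inverse demand is MR = 409 − 2y.
The marginal product is MP_L = 10.
A monopolist hires until marginal revenue product equals the wage: MR·MP_L = w.
(409 − 20L)·10 = 290, so L = 19.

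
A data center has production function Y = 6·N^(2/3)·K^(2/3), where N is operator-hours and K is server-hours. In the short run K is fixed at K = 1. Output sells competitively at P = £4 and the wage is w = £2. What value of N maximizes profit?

With K = 1, MP_N = (2/3)·6·N^(-1/3)·1^(2/3) = 4·N^(-1/3).
Profit maximization for a price taker requires P·MP_N = w: 4·4·N^(-1/3) = 2.
So N^(-1/3) = 0.125, which gives N = 512.

N* = 512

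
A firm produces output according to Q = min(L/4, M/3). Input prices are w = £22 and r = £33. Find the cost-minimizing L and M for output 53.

L* = 212, M* = 159

With a fixed-proportions technology, the cost-minimizing bundle uses no slack in either input: L/4 = M/3 = Q.
So L = 4·53 = 212 and M = 3·53 = 159.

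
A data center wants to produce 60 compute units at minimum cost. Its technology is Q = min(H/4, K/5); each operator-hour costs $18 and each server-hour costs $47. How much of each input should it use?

With a fixed-proportions technology, the cost-minimizing bundle uses no slack in either input: H/4 = K/5 = Q.
So H = 4·60 = 240 and K = 5·60 = 300.

H* = 240, K* = 300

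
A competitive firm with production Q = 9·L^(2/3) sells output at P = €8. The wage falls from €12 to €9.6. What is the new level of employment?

L* = 125

From P·MP_L = w with MP_L = 6·L^(-1/3), the labor demand is L(w) = (48/w)^(3).
At w = 12: L = 64. At w = 9.6: L = 125.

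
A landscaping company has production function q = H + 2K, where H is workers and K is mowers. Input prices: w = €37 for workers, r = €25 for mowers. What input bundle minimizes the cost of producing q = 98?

H* = 0, K* = 49

The inputs are perfect substitutes, so the firm uses whichever has the lower cost per unit of output.
Cost per unit of output via H is 37; via K it is 12.5. K is cheaper.
Producing q = 98 with K alone: H = 0, K = 49.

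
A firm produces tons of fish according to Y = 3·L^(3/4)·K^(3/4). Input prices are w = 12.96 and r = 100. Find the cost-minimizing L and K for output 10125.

Cost minimization requires the marginal rate of technical substitution to equal the input-price ratio: MP_L/MP_K = w/r.
Here MP_L/MP_K = (3/4)·(K/L)/(3/4) = (K/L). Setting this equal to 12.96/100 = 0.1296 gives K = 0.1296L.
Substituting into Y = 10125: 3·L^(3/4)·(0.1296L)^(3/4) = 10125.
Solving, L = 625 and K = 81.

L* = 625, K* = 81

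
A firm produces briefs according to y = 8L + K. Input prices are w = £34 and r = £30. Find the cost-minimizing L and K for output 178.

L* = 22.25, K* = 0

The inputs are perfect substitutes, so the firm uses whichever has the lower cost per unit of output.
Cost per unit of output via L is 4.25; via K it is 30. L is cheaper.
Producing y = 178 with L alone: L = 22.25, K = 0.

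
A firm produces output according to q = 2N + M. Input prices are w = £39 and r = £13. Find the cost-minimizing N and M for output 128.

N* = 0, M* = 128

The inputs are perfect substitutes, so the firm uses whichever has the lower cost per unit of output.
Cost per unit of output via N is 19.5; via M it is 13. M is cheaper.
Producing q = 128 with M alone: N = 0, M = 128.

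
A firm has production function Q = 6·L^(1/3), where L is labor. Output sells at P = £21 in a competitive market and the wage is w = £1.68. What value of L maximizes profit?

MP_L = (1/3)·6·L^(-2/3) = 2·L^(-2/3).
Profit maximization for a price taker requires P·MP_L = w: 21·2·L^(-2/3) = 1.68.
So L^(-2/3) = 0.04, which gives L = 125.

L* = 125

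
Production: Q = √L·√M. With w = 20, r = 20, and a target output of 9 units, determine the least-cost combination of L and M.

Cost minimization requires the marginal rate of technical substitution to equal the input-price ratio: MP_L/MP_M = w/r.
Here MP_L/MP_M = (1/2)·(M/L)/(1/2) = (M/L). Setting this equal to 20/20 = 1 gives M = L.
Substituting into Q = 9: L^(1/2)·(L)^(1/2) = 9.
Solving, L = 9 and M = 9.

L* = 9, M* = 9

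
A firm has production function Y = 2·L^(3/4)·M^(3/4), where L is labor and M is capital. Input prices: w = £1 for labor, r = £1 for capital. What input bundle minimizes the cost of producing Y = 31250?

L* = 625, M* = 625

Cost minimization requires the marginal rate of technical substitution to equal the input-price ratio: MP_L/MP_M = w/r.
Here MP_L/MP_M = (3/4)·(M/L)/(3/4) = (M/L). Setting this equal to 1/1 = 1 gives M = L.
Substituting into Y = 31250: 2·L^(3/4)·(L)^(3/4) = 31250.
Solving, L = 625 and M = 625.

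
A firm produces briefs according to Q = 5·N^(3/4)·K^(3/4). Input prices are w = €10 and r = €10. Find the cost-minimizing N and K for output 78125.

Cost minimization requires the marginal rate of technical substitution to equal the input-price ratio: MP_N/MP_K = w/r.
Here MP_N/MP_K = (3/4)·(K/N)/(3/4) = (K/N). Setting this equal to 10/10 = 1 gives K = N.
Substituting into Q = 78125: 5·N^(3/4)·(N)^(3/4) = 78125.
Solving, N = 625 and K = 625.

N* = 625, K* = 625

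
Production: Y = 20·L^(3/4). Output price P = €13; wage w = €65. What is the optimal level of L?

MP_L = (3/4)·20·L^(-1/4) = 15·L^(-1/4).
Profit maximization for a price taker requires P·MP_L = w: 13·15·L^(-1/4) = 65.
So L^(-1/4) = 1/3, which gives L = 81.

L* = 81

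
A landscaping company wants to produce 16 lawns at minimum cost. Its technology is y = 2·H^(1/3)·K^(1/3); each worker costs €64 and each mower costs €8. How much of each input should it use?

Cost minimization requires the marginal rate of technical substitution to equal the input-price ratio: MP_H/MP_K = w/r.
Here MP_H/MP_K = (1/3)·(K/H)/(1/3) = (K/H). Setting this equal to 64/8 = 8 gives K = 8H.
Substituting into y = 16: 2·H^(1/3)·(8H)^(1/3) = 16.
Solving, H = 8 and K = 64.

H* = 8, K* = 64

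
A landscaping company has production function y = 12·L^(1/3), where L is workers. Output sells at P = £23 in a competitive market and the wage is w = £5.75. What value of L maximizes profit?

MP_L = (1/3)·12·L^(-2/3) = 4·L^(-2/3).
Profit maximization for a price taker requires P·MP_L = w: 23·4·L^(-2/3) = 5.75.
So L^(-2/3) = 0.0625, which gives L = 64.

L* = 64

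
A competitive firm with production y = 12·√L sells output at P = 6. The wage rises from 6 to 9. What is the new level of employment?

L* = 16

From P·MP_L = w with MP_L = 6·L^(-1/2), the labor demand is L(w) = (36/w)^(2).
At w = 6: L = 36. At w = 9: L = 16.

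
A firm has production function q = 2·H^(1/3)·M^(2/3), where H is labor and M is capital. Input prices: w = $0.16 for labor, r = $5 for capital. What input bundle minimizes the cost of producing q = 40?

Cost minimization requires the marginal rate of technical substitution to equal the input-price ratio: MP_H/MP_M = w/r.
Here MP_H/MP_M = (1/3)·(M/H)/(2/3) = 0.5·(M/H). Setting this equal to 0.16/5 = 0.032 gives M = 0.064H.
Substituting into q = 40: 2·H^(1/3)·(0.064H)^(2/3) = 40.
Solving, H = 125 and M = 8.

H* = 125, M* = 8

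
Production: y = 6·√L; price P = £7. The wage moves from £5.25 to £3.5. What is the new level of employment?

L* = 36

From P·MP_L = w with MP_L = 3·L^(-1/2), the labor demand is L(w) = (21/w)^(2).
At w = 5.25: L = 16. At w = 3.5: L = 36.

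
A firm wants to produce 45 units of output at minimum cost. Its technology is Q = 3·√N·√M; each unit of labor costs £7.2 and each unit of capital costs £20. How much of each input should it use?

N* = 25, M* = 9

Cost minimization requires the marginal rate of technical substitution to equal the input-price ratio: MP_N/MP_M = w/r.
Here MP_N/MP_M = (1/2)·(M/N)/(1/2) = (M/N). Setting this equal to 7.2/20 = 0.36 gives M = 0.36N.
Substituting into Q = 45: 3·N^(1/2)·(0.36N)^(1/2) = 45.
Solving, N = 25 and M = 9.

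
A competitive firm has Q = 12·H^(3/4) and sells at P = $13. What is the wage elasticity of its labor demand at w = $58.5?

MP_H = (3/4)·12·H^(-1/4), so P·MP_H = w gives 117·H^(-1/4) = w.
Solving, H(w) = (117/w)^(4). This is a constant-elasticity form: H ∝ w^(−4), so ε = −4.

ε = -4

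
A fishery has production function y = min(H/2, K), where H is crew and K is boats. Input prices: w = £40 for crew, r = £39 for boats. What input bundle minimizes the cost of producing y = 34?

H* = 68, K* = 34

With a fixed-proportions technology, the cost-minimizing bundle uses no slack in either input: H/2 = K = y.
So H = 2·34 = 68 and K = 34.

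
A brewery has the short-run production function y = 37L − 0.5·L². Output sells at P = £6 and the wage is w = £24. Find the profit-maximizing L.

L* = 33

The marginal product of L is MP_L = 37 − L.
A price-taking firm hires until the value of the marginal product equals the wage: P·MP_L = w, so 6·(37 − L) = 24.
Then 37 − L = 4, giving L = 33.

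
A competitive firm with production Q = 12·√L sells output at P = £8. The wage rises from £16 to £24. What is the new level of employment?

From P·MP_L = w with MP_L = 6·L^(-1/2), the labor demand is L(w) = (48/w)^(2).
At w = 16: L = 9. At w = 24: L = 4.

L* = 4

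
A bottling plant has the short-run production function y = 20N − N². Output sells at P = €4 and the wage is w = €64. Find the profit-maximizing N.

The marginal product of N is MP_N = 20 − 2N.
A price-taking firm hires until the value of the marginal product equals the wage: P·MP_N = w, so 4·(20 − 2N) = 64.
Then 20 − 2N = 16, giving N = 2.

N* = 2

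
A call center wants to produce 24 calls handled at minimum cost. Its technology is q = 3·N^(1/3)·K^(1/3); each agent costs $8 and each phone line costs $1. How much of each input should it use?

N* = 8, K* = 64

Cost minimization requires the marginal rate of technical substitution to equal the input-price ratio: MP_N/MP_K = w/r.
Here MP_N/MP_K = (1/3)·(K/N)/(1/3) = (K/N). Setting this equal to 8/1 = 8 gives K = 8N.
Substituting into q = 24: 3·N^(1/3)·(8N)^(1/3) = 24.
Solving, N = 8 and K = 64.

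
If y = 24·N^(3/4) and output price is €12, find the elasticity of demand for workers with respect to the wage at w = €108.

ε = -4

MP_N = (3/4)·24·N^(-1/4), so P·MP_N = w gives 216·N^(-1/4) = w.
Solving, N(w) = (216/w)^(4). This is a constant-elasticity form: N ∝ w^(−4), so ε = −4.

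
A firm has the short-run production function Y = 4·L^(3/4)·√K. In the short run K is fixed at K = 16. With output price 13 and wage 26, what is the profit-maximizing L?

With K = 16, MP_L = (3/4)·4·L^(-1/4)·16^(1/2) = 12·L^(-1/4).
Profit maximization for a price taker requires P·MP_L = w: 13·12·L^(-1/4) = 26.
So L^(-1/4) = 1/6, which gives L = 1296.

L* = 1296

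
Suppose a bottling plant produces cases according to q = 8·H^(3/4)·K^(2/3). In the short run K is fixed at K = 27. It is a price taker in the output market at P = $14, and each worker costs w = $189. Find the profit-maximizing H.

H* = 256

With K = 27, MP_H = (3/4)·8·H^(-1/4)·27^(2/3) = 54·H^(-1/4).
Profit maximization for a price taker requires P·MP_H = w: 14·54·H^(-1/4) = 189.
So H^(-1/4) = 0.25, which gives H = 256.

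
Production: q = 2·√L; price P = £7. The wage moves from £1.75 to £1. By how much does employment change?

ΔL = 33

From P·MP_L = w with MP_L = L^(-1/2), the labor demand is L(w) = (7/w)^(2).
At w = 1.75: L = 16. At w = 1: L = 49.
ΔL = 49 − 16 = 33.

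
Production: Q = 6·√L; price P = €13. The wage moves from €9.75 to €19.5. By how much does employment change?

From P·MP_L = w with MP_L = 3·L^(-1/2), the labor demand is L(w) = (39/w)^(2).
At w = 9.75: L = 16. At w = 19.5: L = 4.
ΔL = 4 − 16 = -12.

ΔL = -12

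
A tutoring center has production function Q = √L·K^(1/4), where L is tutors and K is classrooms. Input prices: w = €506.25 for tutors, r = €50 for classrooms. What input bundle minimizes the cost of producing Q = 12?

Cost minimization requires the marginal rate of technical substitution to equal the input-price ratio: MP_L/MP_K = w/r.
Here MP_L/MP_K = (1/2)·(K/L)/(1/4) = 2·(K/L). Setting this equal to 506.25/50 = 10.125 gives K = 5.0625L.
Substituting into Q = 12: L^(1/2)·(5.0625L)^(1/4) = 12.
Solving, L = 16 and K = 81.

L* = 16, K* = 81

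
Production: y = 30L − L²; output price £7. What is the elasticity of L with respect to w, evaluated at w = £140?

From P·MP_L = w with MP_L = 30 − 2L, labor demand is L(w) = (30 − w/7)/2.
dL/dw = −1/(14) = -1/14.
At w = 140, L = 5, so ε = (dL/dw)·(w/L) = (-1/14)·(140/5) = -2.

ε = -2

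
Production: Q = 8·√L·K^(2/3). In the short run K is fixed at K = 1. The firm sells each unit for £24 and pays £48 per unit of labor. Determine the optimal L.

L* = 4

With K = 1, MP_L = (1/2)·8·L^(-1/2)·1^(2/3) = 4·L^(-1/2).
Profit maximization for a price taker requires P·MP_L = w: 24·4·L^(-1/2) = 48.
So L^(-1/2) = 0.5, which gives L = 4.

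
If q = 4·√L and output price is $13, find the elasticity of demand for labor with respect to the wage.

MP_L = (1/2)·4·L^(-1/2), so P·MP_L = w gives 26·L^(-1/2) = w.
Solving, L(w) = (26/w)^(2). This is a constant-elasticity form: L ∝ w^(−2), so ε = −2.

ε = -2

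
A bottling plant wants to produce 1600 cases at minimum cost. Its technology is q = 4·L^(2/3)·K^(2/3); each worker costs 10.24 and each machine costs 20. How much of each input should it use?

L* = 125, K* = 64

Cost minimization requires the marginal rate of technical substitution to equal the input-price ratio: MP_L/MP_K = w/r.
Here MP_L/MP_K = (2/3)·(K/L)/(2/3) = (K/L). Setting this equal to 10.24/20 = 0.512 gives K = 0.512L.
Substituting into q = 1600: 4·L^(2/3)·(0.512L)^(2/3) = 1600.
Solving, L = 125 and K = 64.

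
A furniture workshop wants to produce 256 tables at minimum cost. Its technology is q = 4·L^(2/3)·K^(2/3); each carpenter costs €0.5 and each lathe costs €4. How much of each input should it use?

L* = 64, K* = 8

Cost minimization requires the marginal rate of technical substitution to equal the input-price ratio: MP_L/MP_K = w/r.
Here MP_L/MP_K = (2/3)·(K/L)/(2/3) = (K/L). Setting this equal to 0.5/4 = 0.125 gives K = 0.125L.
Substituting into q = 256: 4·L^(2/3)·(0.125L)^(2/3) = 256.
Solving, L = 64 and K = 8.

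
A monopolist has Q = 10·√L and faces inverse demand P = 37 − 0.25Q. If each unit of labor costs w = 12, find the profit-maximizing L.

L* = 25

Marginal revenue from the inverse demand is MR = 37 − 0.5Q.
The marginal product is MP_L = 5·L^(-1/2).
A monopolist hires until marginal revenue product equals the wage: MR·MP_L = w.
At L, Q = 10·√L. Substituting and solving: (37 − 5·√L)·5·L^(-1/2) = 12 gives L = 25.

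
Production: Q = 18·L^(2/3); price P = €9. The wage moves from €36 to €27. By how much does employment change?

From P·MP_L = w with MP_L = 12·L^(-1/3), the labor demand is L(w) = (108/w)^(3).
At w = 36: L = 27. At w = 27: L = 64.
ΔL = 64 − 27 = 37.

ΔL = 37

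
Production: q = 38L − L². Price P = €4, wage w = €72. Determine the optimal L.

The marginal product of L is MP_L = 38 − 2L.
A price-taking firm hires until the value of the marginal product equals the wage: P·MP_L = w, so 4·(38 − 2L) = 72.
Then 38 − 2L = 18, giving L = 10.

L* = 10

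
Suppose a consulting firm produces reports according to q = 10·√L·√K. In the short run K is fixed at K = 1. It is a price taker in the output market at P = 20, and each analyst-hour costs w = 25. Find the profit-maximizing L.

With K = 1, MP_L = (1/2)·10·L^(-1/2)·1^(1/2) = 5·L^(-1/2).
Profit maximization for a price taker requires P·MP_L = w: 20·5·L^(-1/2) = 25.
So L^(-1/2) = 0.25, which gives L = 16.

L* = 16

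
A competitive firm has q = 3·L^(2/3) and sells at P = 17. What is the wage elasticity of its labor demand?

ε = -3

MP_L = (2/3)·3·L^(-1/3), so P·MP_L = w gives 34·L^(-1/3) = w.
Solving, L(w) = (34/w)^(3). This is a constant-elasticity form: L ∝ w^(−3), so ε = −3.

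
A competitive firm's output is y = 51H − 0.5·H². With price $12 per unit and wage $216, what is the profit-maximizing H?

The marginal product of H is MP_H = 51 − H.
A price-taking firm hires until the value of the marginal product equals the wage: P·MP_H = w, so 12·(51 − H) = 216.
Then 51 − H = 18, giving H = 33.

H* = 33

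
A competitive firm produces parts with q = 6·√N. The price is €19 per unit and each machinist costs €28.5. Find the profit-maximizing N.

MP_N = (1/2)·6·N^(-1/2) = 3·N^(-1/2).
Profit maximization for a price taker requires P·MP_N = w: 19·3·N^(-1/2) = 28.5.
So N^(-1/2) = 0.5, which gives N = 4.

N* = 4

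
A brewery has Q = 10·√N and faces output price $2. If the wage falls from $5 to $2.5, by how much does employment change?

From P·MP_N = w with MP_N = 5·N^(-1/2), the labor demand is N(w) = (10/w)^(2).
At w = 5: N = 4. At w = 2.5: N = 16.
ΔN = 16 − 4 = 12.

ΔN = 12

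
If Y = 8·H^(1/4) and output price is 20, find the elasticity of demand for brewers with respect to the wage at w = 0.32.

ε = -4/3

MP_H = (1/4)·8·H^(-3/4), so P·MP_H = w gives 40·H^(-3/4) = w.
Solving, H(w) = (40/w)^(4/3). This is a constant-elasticity form: H ∝ w^(−4/3), so ε = −4/3.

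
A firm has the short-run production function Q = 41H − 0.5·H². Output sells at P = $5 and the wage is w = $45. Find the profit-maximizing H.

The marginal product of H is MP_H = 41 − H.
A price-taking firm hires until the value of the marginal product equals the wage: P·MP_H = w, so 5·(41 − H) = 45.
Then 41 − H = 9, giving H = 32.

H* = 32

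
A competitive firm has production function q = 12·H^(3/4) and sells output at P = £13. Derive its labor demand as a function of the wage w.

MP_H = (3/4)·12·H^(-1/4) = 9·H^(-1/4).
Setting P·MP_H = w: 117·H^(-1/4) = w.
Solving for H: H^(-1/4) = w/117, so H = (117/w)^(4).

H(w) = (117/w)^(4)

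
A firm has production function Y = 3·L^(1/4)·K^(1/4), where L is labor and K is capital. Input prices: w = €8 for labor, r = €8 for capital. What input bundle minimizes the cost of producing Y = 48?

Cost minimization requires the marginal rate of technical substitution to equal the input-price ratio: MP_L/MP_K = w/r.
Here MP_L/MP_K = (1/4)·(K/L)/(1/4) = (K/L). Setting this equal to 8/8 = 1 gives K = L.
Substituting into Y = 48: 3·L^(1/4)·(L)^(1/4) = 48.
Solving, L = 256 and K = 256.

L* = 256, K* = 256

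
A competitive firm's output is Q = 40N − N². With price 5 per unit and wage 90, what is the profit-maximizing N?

The marginal product of N is MP_N = 40 − 2N.
A price-taking firm hires until the value of the marginal product equals the wage: P·MP_N = w, so 5·(40 − 2N) = 90.
Then 40 − 2N = 18, giving N = 11.

N* = 11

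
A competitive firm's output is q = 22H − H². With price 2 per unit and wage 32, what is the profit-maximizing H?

The marginal product of H is MP_H = 22 − 2H.
A price-taking firm hires until the value of the marginal product equals the wage: P·MP_H = w, so 2·(22 − 2H) = 32.
Then 22 − 2H = 16, giving H = 3.

H* = 3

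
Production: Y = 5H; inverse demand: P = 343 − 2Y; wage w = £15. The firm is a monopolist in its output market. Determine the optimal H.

Marginal revenue from the inverse demand is MR = 343 − 4Y.
The marginal product is MP_H = 5.
A monopolist hires until marginal revenue product equals the wage: MR·MP_H = w.
(343 − 20H)·5 = 15, so H = 17.

H* = 17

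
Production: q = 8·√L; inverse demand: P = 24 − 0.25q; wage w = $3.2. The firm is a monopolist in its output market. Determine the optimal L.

L* = 25

Marginal revenue from the inverse demand is MR = 24 − 0.5q.
The marginal product is MP_L = 4·L^(-1/2).
A monopolist hires until marginal revenue product equals the wage: MR·MP_L = w.
At L, q = 8·√L. Substituting and solving: (24 − 4·√L)·4·L^(-1/2) = 3.2 gives L = 25.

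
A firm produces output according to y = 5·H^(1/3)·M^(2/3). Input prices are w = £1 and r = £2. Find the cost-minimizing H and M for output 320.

Cost minimization requires the marginal rate of technical substitution to equal the input-price ratio: MP_H/MP_M = w/r.
Here MP_H/MP_M = (1/3)·(M/H)/(2/3) = 0.5·(M/H). Setting this equal to 1/2 = 0.5 gives M = H.
Substituting into y = 320: 5·H^(1/3)·(H)^(2/3) = 320.
Solving, H = 64 and M = 64.

H* = 64, M* = 64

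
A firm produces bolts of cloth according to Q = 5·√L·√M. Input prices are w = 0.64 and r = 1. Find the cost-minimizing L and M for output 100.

Cost minimization requires the marginal rate of technical substitution to equal the input-price ratio: MP_L/MP_M = w/r.
Here MP_L/MP_M = (1/2)·(M/L)/(1/2) = (M/L). Setting this equal to 0.64/1 = 0.64 gives M = 0.64L.
Substituting into Q = 100: 5·L^(1/2)·(0.64L)^(1/2) = 100.
Solving, L = 25 and M = 16.

L* = 25, M* = 16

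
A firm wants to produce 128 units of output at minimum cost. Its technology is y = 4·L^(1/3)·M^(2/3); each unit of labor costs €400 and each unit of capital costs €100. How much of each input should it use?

L* = 8, M* = 64

Cost minimization requires the marginal rate of technical substitution to equal the input-price ratio: MP_L/MP_M = w/r.
Here MP_L/MP_M = (1/3)·(M/L)/(2/3) = 0.5·(M/L). Setting this equal to 400/100 = 4 gives M = 8L.
Substituting into y = 128: 4·L^(1/3)·(8L)^(2/3) = 128.
Solving, L = 8 and M = 64.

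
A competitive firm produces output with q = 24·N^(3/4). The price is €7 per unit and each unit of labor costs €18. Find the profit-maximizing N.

N* = 2401

MP_N = (3/4)·24·N^(-1/4) = 18·N^(-1/4).
Profit maximization for a price taker requires P·MP_N = w: 7·18·N^(-1/4) = 18.
So N^(-1/4) = 1/7, which gives N = 2401.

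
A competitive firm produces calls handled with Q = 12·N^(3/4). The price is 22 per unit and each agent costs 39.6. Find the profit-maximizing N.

MP_N = (3/4)·12·N^(-1/4) = 9·N^(-1/4).
Profit maximization for a price taker requires P·MP_N = w: 22·9·N^(-1/4) = 39.6.
So N^(-1/4) = 0.2, which gives N = 625.

N* = 625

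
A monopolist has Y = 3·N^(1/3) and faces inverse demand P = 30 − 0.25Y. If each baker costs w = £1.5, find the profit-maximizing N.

Marginal revenue from the inverse demand is MR = 30 − 0.5Y.
The marginal product is MP_N = N^(-2/3).
A monopolist hires until marginal revenue product equals the wage: MR·MP_N = w.
At N, Y = 3·N^(1/3). Substituting and solving: (30 − 1.5·N^(1/3))·N^(-2/3) = 1.5 gives N = 64.

N* = 64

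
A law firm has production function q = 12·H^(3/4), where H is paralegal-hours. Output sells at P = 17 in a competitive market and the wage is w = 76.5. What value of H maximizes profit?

H* = 16

MP_H = (3/4)·12·H^(-1/4) = 9·H^(-1/4).
Profit maximization for a price taker requires P·MP_H = w: 17·9·H^(-1/4) = 76.5.
So H^(-1/4) = 0.5, which gives H = 16.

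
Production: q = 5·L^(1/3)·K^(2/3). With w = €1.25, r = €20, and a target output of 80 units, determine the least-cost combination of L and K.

L* = 64, K* = 8

Cost minimization requires the marginal rate of technical substitution to equal the input-price ratio: MP_L/MP_K = w/r.
Here MP_L/MP_K = (1/3)·(K/L)/(2/3) = 0.5·(K/L). Setting this equal to 1.25/20 = 0.0625 gives K = 0.125L.
Substituting into q = 80: 5·L^(1/3)·(0.125L)^(2/3) = 80.
Solving, L = 64 and K = 8.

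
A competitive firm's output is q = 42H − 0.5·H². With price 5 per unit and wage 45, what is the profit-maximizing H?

The marginal product of H is MP_H = 42 − H.
A price-taking firm hires until the value of the marginal product equals the wage: P·MP_H = w, so 5·(42 − H) = 45.
Then 42 − H = 9, giving H = 33.

H* = 33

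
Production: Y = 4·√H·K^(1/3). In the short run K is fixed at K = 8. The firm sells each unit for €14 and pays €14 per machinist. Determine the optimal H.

H* = 16

With K = 8, MP_H = (1/2)·4·H^(-1/2)·8^(1/3) = 4·H^(-1/2).
Profit maximization for a price taker requires P·MP_H = w: 14·4·H^(-1/2) = 14.
So H^(-1/2) = 0.25, which gives H = 16.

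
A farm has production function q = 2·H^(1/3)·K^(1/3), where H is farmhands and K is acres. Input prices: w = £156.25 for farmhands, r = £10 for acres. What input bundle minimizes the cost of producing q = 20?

H* = 8, K* = 125

Cost minimization requires the marginal rate of technical substitution to equal the input-price ratio: MP_H/MP_K = w/r.
Here MP_H/MP_K = (1/3)·(K/H)/(1/3) = (K/H). Setting this equal to 156.25/10 = 15.625 gives K = 15.625H.
Substituting into q = 20: 2·H^(1/3)·(15.625H)^(1/3) = 20.
Solving, H = 8 and K = 125.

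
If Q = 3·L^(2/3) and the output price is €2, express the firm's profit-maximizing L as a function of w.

MP_L = (2/3)·3·L^(-1/3) = 2·L^(-1/3).
Setting P·MP_L = w: 4·L^(-1/3) = w.
Solving for L: L^(-1/3) = w/4, so L = (4/w)^(3).

L(w) = 64/w³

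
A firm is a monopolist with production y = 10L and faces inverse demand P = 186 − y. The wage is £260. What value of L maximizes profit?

L* = 8

Marginal revenue from the inverse demand is MR = 186 − 2y.
The marginal product is MP_L = 10.
A monopolist hires until marginal revenue product equals the wage: MR·MP_L = w.
(186 − 20L)·10 = 260, so L = 8.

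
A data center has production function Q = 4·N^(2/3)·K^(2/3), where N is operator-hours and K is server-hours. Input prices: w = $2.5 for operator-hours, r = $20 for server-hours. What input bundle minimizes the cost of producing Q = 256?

N* = 64, K* = 8

Cost minimization requires the marginal rate of technical substitution to equal the input-price ratio: MP_N/MP_K = w/r.
Here MP_N/MP_K = (2/3)·(K/N)/(2/3) = (K/N). Setting this equal to 2.5/20 = 0.125 gives K = 0.125N.
Substituting into Q = 256: 4·N^(2/3)·(0.125N)^(2/3) = 256.
Solving, N = 64 and K = 8.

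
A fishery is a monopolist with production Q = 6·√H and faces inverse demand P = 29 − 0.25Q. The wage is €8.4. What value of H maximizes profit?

H* = 25

Marginal revenue from the inverse demand is MR = 29 − 0.5Q.
The marginal product is MP_H = 3·H^(-1/2).
A monopolist hires until marginal revenue product equals the wage: MR·MP_H = w.
At H, Q = 6·√H. Substituting and solving: (29 − 3·√H)·3·H^(-1/2) = 8.4 gives H = 25.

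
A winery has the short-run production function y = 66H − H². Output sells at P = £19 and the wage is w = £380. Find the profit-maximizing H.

H* = 23

The marginal product of H is MP_H = 66 − 2H.
A price-taking firm hires until the value of the marginal product equals the wage: P·MP_H = w, so 19·(66 − 2H) = 380.
Then 66 − 2H = 20, giving H = 23.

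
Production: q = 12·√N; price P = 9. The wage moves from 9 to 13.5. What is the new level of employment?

N* = 16

From P·MP_N = w with MP_N = 6·N^(-1/2), the labor demand is N(w) = (54/w)^(2).
At w = 9: N = 36. At w = 13.5: N = 16.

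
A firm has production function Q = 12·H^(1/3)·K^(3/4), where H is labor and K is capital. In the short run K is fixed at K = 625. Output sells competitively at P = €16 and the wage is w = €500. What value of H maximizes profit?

With K = 625, MP_H = (1/3)·12·H^(-2/3)·625^(3/4) = 500·H^(-2/3).
Profit maximization for a price taker requires P·MP_H = w: 16·500·H^(-2/3) = 500.
So H^(-2/3) = 0.0625, which gives H = 64.

H* = 64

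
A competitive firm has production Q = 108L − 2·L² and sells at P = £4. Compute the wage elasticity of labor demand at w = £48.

From P·MP_L = w with MP_L = 108 − 4L, labor demand is L(w) = (108 − w/4)/4.
dL/dw = −1/(16) = -0.0625.
At w = 48, L = 24, so ε = (dL/dw)·(w/L) = (-0.0625)·(48/24) = -0.125.

ε = -0.125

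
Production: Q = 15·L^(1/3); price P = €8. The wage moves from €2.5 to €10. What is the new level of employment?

From P·MP_L = w with MP_L = 5·L^(-2/3), the labor demand is L(w) = (40/w)^(3/2).
At w = 2.5: L = 64. At w = 10: L = 8.

L* = 8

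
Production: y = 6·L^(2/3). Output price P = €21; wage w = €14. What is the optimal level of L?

MP_L = (2/3)·6·L^(-1/3) = 4·L^(-1/3).
Profit maximization for a price taker requires P·MP_L = w: 21·4·L^(-1/3) = 14.
So L^(-1/3) = 1/6, which gives L = 216.

L* = 216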